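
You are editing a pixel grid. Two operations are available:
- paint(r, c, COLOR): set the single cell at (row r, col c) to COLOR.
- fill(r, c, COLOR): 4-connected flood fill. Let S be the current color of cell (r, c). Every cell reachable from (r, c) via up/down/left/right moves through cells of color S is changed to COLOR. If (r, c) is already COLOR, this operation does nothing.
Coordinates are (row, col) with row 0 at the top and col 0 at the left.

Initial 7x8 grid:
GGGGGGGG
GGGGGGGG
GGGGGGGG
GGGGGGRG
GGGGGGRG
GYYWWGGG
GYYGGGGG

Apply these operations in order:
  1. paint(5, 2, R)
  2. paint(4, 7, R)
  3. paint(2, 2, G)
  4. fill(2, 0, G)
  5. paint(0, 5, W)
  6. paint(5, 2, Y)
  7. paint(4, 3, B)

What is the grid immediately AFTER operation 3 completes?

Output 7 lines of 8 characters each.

Answer: GGGGGGGG
GGGGGGGG
GGGGGGGG
GGGGGGRG
GGGGGGRR
GYRWWGGG
GYYGGGGG

Derivation:
After op 1 paint(5,2,R):
GGGGGGGG
GGGGGGGG
GGGGGGGG
GGGGGGRG
GGGGGGRG
GYRWWGGG
GYYGGGGG
After op 2 paint(4,7,R):
GGGGGGGG
GGGGGGGG
GGGGGGGG
GGGGGGRG
GGGGGGRR
GYRWWGGG
GYYGGGGG
After op 3 paint(2,2,G):
GGGGGGGG
GGGGGGGG
GGGGGGGG
GGGGGGRG
GGGGGGRR
GYRWWGGG
GYYGGGGG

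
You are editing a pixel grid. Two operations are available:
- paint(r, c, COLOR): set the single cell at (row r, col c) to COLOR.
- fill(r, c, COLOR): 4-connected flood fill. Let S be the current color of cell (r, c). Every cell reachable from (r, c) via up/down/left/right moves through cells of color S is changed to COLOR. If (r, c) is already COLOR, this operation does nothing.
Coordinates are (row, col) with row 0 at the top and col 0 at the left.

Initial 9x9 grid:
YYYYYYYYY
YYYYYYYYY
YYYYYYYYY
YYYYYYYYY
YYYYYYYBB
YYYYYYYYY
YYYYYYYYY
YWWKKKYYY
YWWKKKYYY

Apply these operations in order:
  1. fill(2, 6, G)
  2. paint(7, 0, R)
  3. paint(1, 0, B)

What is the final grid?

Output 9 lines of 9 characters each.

Answer: GGGGGGGGG
BGGGGGGGG
GGGGGGGGG
GGGGGGGGG
GGGGGGGBB
GGGGGGGGG
GGGGGGGGG
RWWKKKGGG
GWWKKKGGG

Derivation:
After op 1 fill(2,6,G) [69 cells changed]:
GGGGGGGGG
GGGGGGGGG
GGGGGGGGG
GGGGGGGGG
GGGGGGGBB
GGGGGGGGG
GGGGGGGGG
GWWKKKGGG
GWWKKKGGG
After op 2 paint(7,0,R):
GGGGGGGGG
GGGGGGGGG
GGGGGGGGG
GGGGGGGGG
GGGGGGGBB
GGGGGGGGG
GGGGGGGGG
RWWKKKGGG
GWWKKKGGG
After op 3 paint(1,0,B):
GGGGGGGGG
BGGGGGGGG
GGGGGGGGG
GGGGGGGGG
GGGGGGGBB
GGGGGGGGG
GGGGGGGGG
RWWKKKGGG
GWWKKKGGG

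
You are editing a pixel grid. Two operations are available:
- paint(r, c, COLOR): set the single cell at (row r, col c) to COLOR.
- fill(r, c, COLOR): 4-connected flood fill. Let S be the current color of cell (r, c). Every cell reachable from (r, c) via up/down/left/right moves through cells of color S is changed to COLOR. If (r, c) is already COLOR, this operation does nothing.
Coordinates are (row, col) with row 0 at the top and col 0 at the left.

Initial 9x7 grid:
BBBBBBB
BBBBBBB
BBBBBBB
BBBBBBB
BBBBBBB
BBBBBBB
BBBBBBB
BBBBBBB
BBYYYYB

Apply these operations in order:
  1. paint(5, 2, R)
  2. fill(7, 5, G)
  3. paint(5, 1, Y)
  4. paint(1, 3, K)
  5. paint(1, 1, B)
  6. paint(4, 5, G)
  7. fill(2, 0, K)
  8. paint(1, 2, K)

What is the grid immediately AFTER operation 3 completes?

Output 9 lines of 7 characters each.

Answer: GGGGGGG
GGGGGGG
GGGGGGG
GGGGGGG
GGGGGGG
GYRGGGG
GGGGGGG
GGGGGGG
GGYYYYG

Derivation:
After op 1 paint(5,2,R):
BBBBBBB
BBBBBBB
BBBBBBB
BBBBBBB
BBBBBBB
BBRBBBB
BBBBBBB
BBBBBBB
BBYYYYB
After op 2 fill(7,5,G) [58 cells changed]:
GGGGGGG
GGGGGGG
GGGGGGG
GGGGGGG
GGGGGGG
GGRGGGG
GGGGGGG
GGGGGGG
GGYYYYG
After op 3 paint(5,1,Y):
GGGGGGG
GGGGGGG
GGGGGGG
GGGGGGG
GGGGGGG
GYRGGGG
GGGGGGG
GGGGGGG
GGYYYYG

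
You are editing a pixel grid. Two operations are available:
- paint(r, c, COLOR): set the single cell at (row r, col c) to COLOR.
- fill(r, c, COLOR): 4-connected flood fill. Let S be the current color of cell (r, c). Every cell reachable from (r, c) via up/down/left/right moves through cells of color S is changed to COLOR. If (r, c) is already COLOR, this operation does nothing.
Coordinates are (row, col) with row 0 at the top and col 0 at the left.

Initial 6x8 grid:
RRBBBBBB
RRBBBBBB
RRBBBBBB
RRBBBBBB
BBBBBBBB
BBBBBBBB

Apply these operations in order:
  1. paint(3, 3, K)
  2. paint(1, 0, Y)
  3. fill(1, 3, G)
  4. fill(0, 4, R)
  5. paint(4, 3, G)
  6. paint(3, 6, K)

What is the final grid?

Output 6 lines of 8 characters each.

After op 1 paint(3,3,K):
RRBBBBBB
RRBBBBBB
RRBBBBBB
RRBKBBBB
BBBBBBBB
BBBBBBBB
After op 2 paint(1,0,Y):
RRBBBBBB
YRBBBBBB
RRBBBBBB
RRBKBBBB
BBBBBBBB
BBBBBBBB
After op 3 fill(1,3,G) [39 cells changed]:
RRGGGGGG
YRGGGGGG
RRGGGGGG
RRGKGGGG
GGGGGGGG
GGGGGGGG
After op 4 fill(0,4,R) [39 cells changed]:
RRRRRRRR
YRRRRRRR
RRRRRRRR
RRRKRRRR
RRRRRRRR
RRRRRRRR
After op 5 paint(4,3,G):
RRRRRRRR
YRRRRRRR
RRRRRRRR
RRRKRRRR
RRRGRRRR
RRRRRRRR
After op 6 paint(3,6,K):
RRRRRRRR
YRRRRRRR
RRRRRRRR
RRRKRRKR
RRRGRRRR
RRRRRRRR

Answer: RRRRRRRR
YRRRRRRR
RRRRRRRR
RRRKRRKR
RRRGRRRR
RRRRRRRR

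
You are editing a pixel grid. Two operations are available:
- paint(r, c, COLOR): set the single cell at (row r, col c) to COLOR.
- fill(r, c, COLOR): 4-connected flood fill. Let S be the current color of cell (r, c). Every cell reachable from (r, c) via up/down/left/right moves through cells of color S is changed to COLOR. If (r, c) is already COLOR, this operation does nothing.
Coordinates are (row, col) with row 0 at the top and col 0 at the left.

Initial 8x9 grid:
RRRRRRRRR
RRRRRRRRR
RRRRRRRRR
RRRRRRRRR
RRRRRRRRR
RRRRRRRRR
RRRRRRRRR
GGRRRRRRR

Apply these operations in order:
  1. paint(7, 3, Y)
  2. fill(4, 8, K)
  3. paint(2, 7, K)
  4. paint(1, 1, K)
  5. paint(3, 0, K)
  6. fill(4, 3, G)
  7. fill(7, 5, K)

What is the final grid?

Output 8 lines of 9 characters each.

After op 1 paint(7,3,Y):
RRRRRRRRR
RRRRRRRRR
RRRRRRRRR
RRRRRRRRR
RRRRRRRRR
RRRRRRRRR
RRRRRRRRR
GGRYRRRRR
After op 2 fill(4,8,K) [69 cells changed]:
KKKKKKKKK
KKKKKKKKK
KKKKKKKKK
KKKKKKKKK
KKKKKKKKK
KKKKKKKKK
KKKKKKKKK
GGKYKKKKK
After op 3 paint(2,7,K):
KKKKKKKKK
KKKKKKKKK
KKKKKKKKK
KKKKKKKKK
KKKKKKKKK
KKKKKKKKK
KKKKKKKKK
GGKYKKKKK
After op 4 paint(1,1,K):
KKKKKKKKK
KKKKKKKKK
KKKKKKKKK
KKKKKKKKK
KKKKKKKKK
KKKKKKKKK
KKKKKKKKK
GGKYKKKKK
After op 5 paint(3,0,K):
KKKKKKKKK
KKKKKKKKK
KKKKKKKKK
KKKKKKKKK
KKKKKKKKK
KKKKKKKKK
KKKKKKKKK
GGKYKKKKK
After op 6 fill(4,3,G) [69 cells changed]:
GGGGGGGGG
GGGGGGGGG
GGGGGGGGG
GGGGGGGGG
GGGGGGGGG
GGGGGGGGG
GGGGGGGGG
GGGYGGGGG
After op 7 fill(7,5,K) [71 cells changed]:
KKKKKKKKK
KKKKKKKKK
KKKKKKKKK
KKKKKKKKK
KKKKKKKKK
KKKKKKKKK
KKKKKKKKK
KKKYKKKKK

Answer: KKKKKKKKK
KKKKKKKKK
KKKKKKKKK
KKKKKKKKK
KKKKKKKKK
KKKKKKKKK
KKKKKKKKK
KKKYKKKKK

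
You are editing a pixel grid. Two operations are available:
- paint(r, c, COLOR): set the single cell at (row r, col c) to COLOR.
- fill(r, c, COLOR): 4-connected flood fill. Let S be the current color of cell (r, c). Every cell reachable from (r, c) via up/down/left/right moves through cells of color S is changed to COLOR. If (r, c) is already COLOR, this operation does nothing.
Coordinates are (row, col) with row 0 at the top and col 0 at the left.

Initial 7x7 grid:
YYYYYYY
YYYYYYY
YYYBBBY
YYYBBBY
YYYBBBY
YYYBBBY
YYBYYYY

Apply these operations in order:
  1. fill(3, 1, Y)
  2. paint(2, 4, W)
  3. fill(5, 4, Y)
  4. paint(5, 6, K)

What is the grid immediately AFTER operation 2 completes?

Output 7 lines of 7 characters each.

After op 1 fill(3,1,Y) [0 cells changed]:
YYYYYYY
YYYYYYY
YYYBBBY
YYYBBBY
YYYBBBY
YYYBBBY
YYBYYYY
After op 2 paint(2,4,W):
YYYYYYY
YYYYYYY
YYYBWBY
YYYBBBY
YYYBBBY
YYYBBBY
YYBYYYY

Answer: YYYYYYY
YYYYYYY
YYYBWBY
YYYBBBY
YYYBBBY
YYYBBBY
YYBYYYY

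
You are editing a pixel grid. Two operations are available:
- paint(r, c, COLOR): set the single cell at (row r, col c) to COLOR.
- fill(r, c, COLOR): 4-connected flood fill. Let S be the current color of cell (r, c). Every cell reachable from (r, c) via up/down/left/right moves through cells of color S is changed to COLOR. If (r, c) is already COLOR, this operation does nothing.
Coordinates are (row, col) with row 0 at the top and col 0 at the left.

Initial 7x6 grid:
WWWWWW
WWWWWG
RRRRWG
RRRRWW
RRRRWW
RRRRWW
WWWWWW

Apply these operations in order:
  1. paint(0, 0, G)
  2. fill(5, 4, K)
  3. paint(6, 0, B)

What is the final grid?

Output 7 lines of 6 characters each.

After op 1 paint(0,0,G):
GWWWWW
WWWWWG
RRRRWG
RRRRWW
RRRRWW
RRRRWW
WWWWWW
After op 2 fill(5,4,K) [23 cells changed]:
GKKKKK
KKKKKG
RRRRKG
RRRRKK
RRRRKK
RRRRKK
KKKKKK
After op 3 paint(6,0,B):
GKKKKK
KKKKKG
RRRRKG
RRRRKK
RRRRKK
RRRRKK
BKKKKK

Answer: GKKKKK
KKKKKG
RRRRKG
RRRRKK
RRRRKK
RRRRKK
BKKKKK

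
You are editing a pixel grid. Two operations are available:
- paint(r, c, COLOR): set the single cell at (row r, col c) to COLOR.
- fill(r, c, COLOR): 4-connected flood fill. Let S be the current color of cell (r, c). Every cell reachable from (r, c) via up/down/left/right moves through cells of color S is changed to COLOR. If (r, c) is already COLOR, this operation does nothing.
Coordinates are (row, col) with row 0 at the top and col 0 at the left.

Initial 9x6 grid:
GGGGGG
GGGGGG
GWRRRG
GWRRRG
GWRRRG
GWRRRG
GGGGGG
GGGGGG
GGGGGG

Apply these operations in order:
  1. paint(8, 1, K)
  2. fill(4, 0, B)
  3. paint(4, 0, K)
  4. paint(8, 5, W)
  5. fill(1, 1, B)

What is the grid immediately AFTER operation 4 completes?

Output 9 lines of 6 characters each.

Answer: BBBBBB
BBBBBB
BWRRRB
BWRRRB
KWRRRB
BWRRRB
BBBBBB
BBBBBB
BKBBBW

Derivation:
After op 1 paint(8,1,K):
GGGGGG
GGGGGG
GWRRRG
GWRRRG
GWRRRG
GWRRRG
GGGGGG
GGGGGG
GKGGGG
After op 2 fill(4,0,B) [37 cells changed]:
BBBBBB
BBBBBB
BWRRRB
BWRRRB
BWRRRB
BWRRRB
BBBBBB
BBBBBB
BKBBBB
After op 3 paint(4,0,K):
BBBBBB
BBBBBB
BWRRRB
BWRRRB
KWRRRB
BWRRRB
BBBBBB
BBBBBB
BKBBBB
After op 4 paint(8,5,W):
BBBBBB
BBBBBB
BWRRRB
BWRRRB
KWRRRB
BWRRRB
BBBBBB
BBBBBB
BKBBBW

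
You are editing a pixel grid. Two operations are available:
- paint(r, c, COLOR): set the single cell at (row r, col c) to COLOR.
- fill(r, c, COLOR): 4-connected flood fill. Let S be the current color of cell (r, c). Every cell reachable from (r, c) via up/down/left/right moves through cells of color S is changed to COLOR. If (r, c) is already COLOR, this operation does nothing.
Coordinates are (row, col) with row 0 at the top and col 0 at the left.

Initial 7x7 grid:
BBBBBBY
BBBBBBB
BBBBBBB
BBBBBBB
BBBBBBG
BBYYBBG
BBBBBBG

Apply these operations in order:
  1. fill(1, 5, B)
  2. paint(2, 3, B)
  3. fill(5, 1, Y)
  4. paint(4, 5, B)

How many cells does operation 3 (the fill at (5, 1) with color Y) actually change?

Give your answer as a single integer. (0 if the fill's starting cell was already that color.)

After op 1 fill(1,5,B) [0 cells changed]:
BBBBBBY
BBBBBBB
BBBBBBB
BBBBBBB
BBBBBBG
BBYYBBG
BBBBBBG
After op 2 paint(2,3,B):
BBBBBBY
BBBBBBB
BBBBBBB
BBBBBBB
BBBBBBG
BBYYBBG
BBBBBBG
After op 3 fill(5,1,Y) [43 cells changed]:
YYYYYYY
YYYYYYY
YYYYYYY
YYYYYYY
YYYYYYG
YYYYYYG
YYYYYYG

Answer: 43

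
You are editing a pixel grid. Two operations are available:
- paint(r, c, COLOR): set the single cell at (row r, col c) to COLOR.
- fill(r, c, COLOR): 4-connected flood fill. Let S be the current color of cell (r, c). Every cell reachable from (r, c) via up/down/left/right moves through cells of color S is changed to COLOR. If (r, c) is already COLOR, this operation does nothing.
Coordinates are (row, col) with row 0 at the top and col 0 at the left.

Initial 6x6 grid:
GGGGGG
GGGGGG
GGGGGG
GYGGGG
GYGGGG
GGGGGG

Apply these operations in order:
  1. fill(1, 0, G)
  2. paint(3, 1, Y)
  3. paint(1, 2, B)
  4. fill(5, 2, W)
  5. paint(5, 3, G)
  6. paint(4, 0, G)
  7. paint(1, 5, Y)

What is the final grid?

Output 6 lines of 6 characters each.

After op 1 fill(1,0,G) [0 cells changed]:
GGGGGG
GGGGGG
GGGGGG
GYGGGG
GYGGGG
GGGGGG
After op 2 paint(3,1,Y):
GGGGGG
GGGGGG
GGGGGG
GYGGGG
GYGGGG
GGGGGG
After op 3 paint(1,2,B):
GGGGGG
GGBGGG
GGGGGG
GYGGGG
GYGGGG
GGGGGG
After op 4 fill(5,2,W) [33 cells changed]:
WWWWWW
WWBWWW
WWWWWW
WYWWWW
WYWWWW
WWWWWW
After op 5 paint(5,3,G):
WWWWWW
WWBWWW
WWWWWW
WYWWWW
WYWWWW
WWWGWW
After op 6 paint(4,0,G):
WWWWWW
WWBWWW
WWWWWW
WYWWWW
GYWWWW
WWWGWW
After op 7 paint(1,5,Y):
WWWWWW
WWBWWY
WWWWWW
WYWWWW
GYWWWW
WWWGWW

Answer: WWWWWW
WWBWWY
WWWWWW
WYWWWW
GYWWWW
WWWGWW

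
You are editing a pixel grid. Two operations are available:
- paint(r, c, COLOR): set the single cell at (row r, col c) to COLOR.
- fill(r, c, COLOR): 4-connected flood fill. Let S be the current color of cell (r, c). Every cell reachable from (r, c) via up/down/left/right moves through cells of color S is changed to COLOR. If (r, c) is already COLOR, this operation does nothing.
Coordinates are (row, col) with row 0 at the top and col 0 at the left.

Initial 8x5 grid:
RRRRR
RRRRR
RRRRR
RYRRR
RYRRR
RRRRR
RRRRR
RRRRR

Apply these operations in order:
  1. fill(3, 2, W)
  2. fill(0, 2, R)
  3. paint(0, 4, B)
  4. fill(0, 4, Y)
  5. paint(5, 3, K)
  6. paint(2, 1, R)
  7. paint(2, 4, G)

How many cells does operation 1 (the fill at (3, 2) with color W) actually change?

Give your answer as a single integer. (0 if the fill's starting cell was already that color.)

Answer: 38

Derivation:
After op 1 fill(3,2,W) [38 cells changed]:
WWWWW
WWWWW
WWWWW
WYWWW
WYWWW
WWWWW
WWWWW
WWWWW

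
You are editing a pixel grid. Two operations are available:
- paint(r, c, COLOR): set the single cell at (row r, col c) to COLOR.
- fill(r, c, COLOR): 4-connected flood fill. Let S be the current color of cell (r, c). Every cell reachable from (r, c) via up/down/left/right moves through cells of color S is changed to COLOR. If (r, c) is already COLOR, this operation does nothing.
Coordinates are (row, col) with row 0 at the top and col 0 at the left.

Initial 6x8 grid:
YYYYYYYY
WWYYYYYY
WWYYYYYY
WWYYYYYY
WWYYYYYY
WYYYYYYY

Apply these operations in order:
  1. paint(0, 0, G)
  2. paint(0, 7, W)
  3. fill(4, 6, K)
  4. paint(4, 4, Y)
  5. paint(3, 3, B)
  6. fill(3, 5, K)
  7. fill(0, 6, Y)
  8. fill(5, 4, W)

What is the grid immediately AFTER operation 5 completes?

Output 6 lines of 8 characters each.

After op 1 paint(0,0,G):
GYYYYYYY
WWYYYYYY
WWYYYYYY
WWYYYYYY
WWYYYYYY
WYYYYYYY
After op 2 paint(0,7,W):
GYYYYYYW
WWYYYYYY
WWYYYYYY
WWYYYYYY
WWYYYYYY
WYYYYYYY
After op 3 fill(4,6,K) [37 cells changed]:
GKKKKKKW
WWKKKKKK
WWKKKKKK
WWKKKKKK
WWKKKKKK
WKKKKKKK
After op 4 paint(4,4,Y):
GKKKKKKW
WWKKKKKK
WWKKKKKK
WWKKKKKK
WWKKYKKK
WKKKKKKK
After op 5 paint(3,3,B):
GKKKKKKW
WWKKKKKK
WWKKKKKK
WWKBKKKK
WWKKYKKK
WKKKKKKK

Answer: GKKKKKKW
WWKKKKKK
WWKKKKKK
WWKBKKKK
WWKKYKKK
WKKKKKKK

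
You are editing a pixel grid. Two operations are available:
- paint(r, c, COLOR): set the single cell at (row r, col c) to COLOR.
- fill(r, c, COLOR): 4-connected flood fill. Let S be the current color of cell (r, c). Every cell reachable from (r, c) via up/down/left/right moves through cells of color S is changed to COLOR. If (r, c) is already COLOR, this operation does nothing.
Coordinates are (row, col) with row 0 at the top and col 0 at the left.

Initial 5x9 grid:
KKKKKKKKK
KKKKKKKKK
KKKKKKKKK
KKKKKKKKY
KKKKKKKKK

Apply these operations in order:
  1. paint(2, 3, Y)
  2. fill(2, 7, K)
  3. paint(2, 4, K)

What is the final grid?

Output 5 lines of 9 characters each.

Answer: KKKKKKKKK
KKKKKKKKK
KKKYKKKKK
KKKKKKKKY
KKKKKKKKK

Derivation:
After op 1 paint(2,3,Y):
KKKKKKKKK
KKKKKKKKK
KKKYKKKKK
KKKKKKKKY
KKKKKKKKK
After op 2 fill(2,7,K) [0 cells changed]:
KKKKKKKKK
KKKKKKKKK
KKKYKKKKK
KKKKKKKKY
KKKKKKKKK
After op 3 paint(2,4,K):
KKKKKKKKK
KKKKKKKKK
KKKYKKKKK
KKKKKKKKY
KKKKKKKKK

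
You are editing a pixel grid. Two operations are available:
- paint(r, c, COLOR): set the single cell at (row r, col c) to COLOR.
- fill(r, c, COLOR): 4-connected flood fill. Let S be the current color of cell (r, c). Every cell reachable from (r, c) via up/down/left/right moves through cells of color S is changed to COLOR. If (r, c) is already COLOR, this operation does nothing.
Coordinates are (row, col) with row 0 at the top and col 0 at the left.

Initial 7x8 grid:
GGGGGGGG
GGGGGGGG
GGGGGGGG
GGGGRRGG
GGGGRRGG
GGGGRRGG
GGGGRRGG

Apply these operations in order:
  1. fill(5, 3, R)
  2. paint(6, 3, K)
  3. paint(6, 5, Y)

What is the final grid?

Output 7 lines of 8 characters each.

Answer: RRRRRRRR
RRRRRRRR
RRRRRRRR
RRRRRRRR
RRRRRRRR
RRRRRRRR
RRRKRYRR

Derivation:
After op 1 fill(5,3,R) [48 cells changed]:
RRRRRRRR
RRRRRRRR
RRRRRRRR
RRRRRRRR
RRRRRRRR
RRRRRRRR
RRRRRRRR
After op 2 paint(6,3,K):
RRRRRRRR
RRRRRRRR
RRRRRRRR
RRRRRRRR
RRRRRRRR
RRRRRRRR
RRRKRRRR
After op 3 paint(6,5,Y):
RRRRRRRR
RRRRRRRR
RRRRRRRR
RRRRRRRR
RRRRRRRR
RRRRRRRR
RRRKRYRR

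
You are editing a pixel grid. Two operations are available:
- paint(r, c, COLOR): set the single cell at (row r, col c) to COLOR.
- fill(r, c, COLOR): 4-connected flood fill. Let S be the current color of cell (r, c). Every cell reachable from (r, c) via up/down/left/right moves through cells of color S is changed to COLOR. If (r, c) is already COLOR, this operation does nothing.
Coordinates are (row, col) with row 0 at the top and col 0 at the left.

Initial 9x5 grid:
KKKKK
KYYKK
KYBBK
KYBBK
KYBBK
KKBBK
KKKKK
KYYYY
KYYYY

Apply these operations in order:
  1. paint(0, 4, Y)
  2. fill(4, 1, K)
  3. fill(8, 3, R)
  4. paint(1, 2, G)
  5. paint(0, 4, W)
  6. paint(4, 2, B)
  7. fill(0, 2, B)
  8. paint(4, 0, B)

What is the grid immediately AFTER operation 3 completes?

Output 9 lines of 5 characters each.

After op 1 paint(0,4,Y):
KKKKY
KYYKK
KYBBK
KYBBK
KYBBK
KKBBK
KKKKK
KYYYY
KYYYY
After op 2 fill(4,1,K) [5 cells changed]:
KKKKY
KKKKK
KKBBK
KKBBK
KKBBK
KKBBK
KKKKK
KYYYY
KYYYY
After op 3 fill(8,3,R) [8 cells changed]:
KKKKY
KKKKK
KKBBK
KKBBK
KKBBK
KKBBK
KKKKK
KRRRR
KRRRR

Answer: KKKKY
KKKKK
KKBBK
KKBBK
KKBBK
KKBBK
KKKKK
KRRRR
KRRRR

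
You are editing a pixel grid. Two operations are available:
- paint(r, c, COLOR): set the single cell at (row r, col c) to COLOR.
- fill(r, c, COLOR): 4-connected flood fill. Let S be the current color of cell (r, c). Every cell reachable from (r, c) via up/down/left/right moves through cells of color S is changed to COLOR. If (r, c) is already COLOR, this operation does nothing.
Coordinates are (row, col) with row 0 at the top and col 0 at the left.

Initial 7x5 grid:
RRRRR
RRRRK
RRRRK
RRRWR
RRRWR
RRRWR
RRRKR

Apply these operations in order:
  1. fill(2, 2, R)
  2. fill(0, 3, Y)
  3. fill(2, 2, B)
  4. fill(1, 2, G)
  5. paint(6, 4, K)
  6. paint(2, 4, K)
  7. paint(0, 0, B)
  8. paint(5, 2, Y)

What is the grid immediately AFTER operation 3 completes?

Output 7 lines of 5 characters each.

After op 1 fill(2,2,R) [0 cells changed]:
RRRRR
RRRRK
RRRRK
RRRWR
RRRWR
RRRWR
RRRKR
After op 2 fill(0,3,Y) [25 cells changed]:
YYYYY
YYYYK
YYYYK
YYYWR
YYYWR
YYYWR
YYYKR
After op 3 fill(2,2,B) [25 cells changed]:
BBBBB
BBBBK
BBBBK
BBBWR
BBBWR
BBBWR
BBBKR

Answer: BBBBB
BBBBK
BBBBK
BBBWR
BBBWR
BBBWR
BBBKR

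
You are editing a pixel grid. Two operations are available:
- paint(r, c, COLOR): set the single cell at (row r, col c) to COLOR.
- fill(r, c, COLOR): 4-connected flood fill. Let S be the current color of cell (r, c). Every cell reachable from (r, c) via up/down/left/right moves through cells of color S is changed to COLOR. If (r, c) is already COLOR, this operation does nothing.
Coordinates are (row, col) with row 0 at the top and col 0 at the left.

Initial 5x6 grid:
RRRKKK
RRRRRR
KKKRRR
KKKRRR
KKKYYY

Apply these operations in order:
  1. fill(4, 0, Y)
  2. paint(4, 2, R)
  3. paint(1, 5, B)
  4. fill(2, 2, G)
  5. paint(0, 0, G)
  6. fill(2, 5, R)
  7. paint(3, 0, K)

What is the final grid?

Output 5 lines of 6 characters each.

After op 1 fill(4,0,Y) [9 cells changed]:
RRRKKK
RRRRRR
YYYRRR
YYYRRR
YYYYYY
After op 2 paint(4,2,R):
RRRKKK
RRRRRR
YYYRRR
YYYRRR
YYRYYY
After op 3 paint(1,5,B):
RRRKKK
RRRRRB
YYYRRR
YYYRRR
YYRYYY
After op 4 fill(2,2,G) [8 cells changed]:
RRRKKK
RRRRRB
GGGRRR
GGGRRR
GGRYYY
After op 5 paint(0,0,G):
GRRKKK
RRRRRB
GGGRRR
GGGRRR
GGRYYY
After op 6 fill(2,5,R) [0 cells changed]:
GRRKKK
RRRRRB
GGGRRR
GGGRRR
GGRYYY
After op 7 paint(3,0,K):
GRRKKK
RRRRRB
GGGRRR
KGGRRR
GGRYYY

Answer: GRRKKK
RRRRRB
GGGRRR
KGGRRR
GGRYYY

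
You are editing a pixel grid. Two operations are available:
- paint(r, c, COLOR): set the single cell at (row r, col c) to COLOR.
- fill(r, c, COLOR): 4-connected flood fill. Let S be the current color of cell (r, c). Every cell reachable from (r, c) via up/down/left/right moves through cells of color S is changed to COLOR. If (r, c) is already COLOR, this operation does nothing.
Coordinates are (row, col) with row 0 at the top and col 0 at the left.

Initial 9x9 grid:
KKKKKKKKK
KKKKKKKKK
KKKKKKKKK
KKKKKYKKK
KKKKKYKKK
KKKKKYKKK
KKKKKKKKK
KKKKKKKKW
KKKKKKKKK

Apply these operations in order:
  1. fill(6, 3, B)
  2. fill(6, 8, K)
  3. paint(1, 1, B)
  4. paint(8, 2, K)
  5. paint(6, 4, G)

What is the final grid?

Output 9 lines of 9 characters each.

After op 1 fill(6,3,B) [77 cells changed]:
BBBBBBBBB
BBBBBBBBB
BBBBBBBBB
BBBBBYBBB
BBBBBYBBB
BBBBBYBBB
BBBBBBBBB
BBBBBBBBW
BBBBBBBBB
After op 2 fill(6,8,K) [77 cells changed]:
KKKKKKKKK
KKKKKKKKK
KKKKKKKKK
KKKKKYKKK
KKKKKYKKK
KKKKKYKKK
KKKKKKKKK
KKKKKKKKW
KKKKKKKKK
After op 3 paint(1,1,B):
KKKKKKKKK
KBKKKKKKK
KKKKKKKKK
KKKKKYKKK
KKKKKYKKK
KKKKKYKKK
KKKKKKKKK
KKKKKKKKW
KKKKKKKKK
After op 4 paint(8,2,K):
KKKKKKKKK
KBKKKKKKK
KKKKKKKKK
KKKKKYKKK
KKKKKYKKK
KKKKKYKKK
KKKKKKKKK
KKKKKKKKW
KKKKKKKKK
After op 5 paint(6,4,G):
KKKKKKKKK
KBKKKKKKK
KKKKKKKKK
KKKKKYKKK
KKKKKYKKK
KKKKKYKKK
KKKKGKKKK
KKKKKKKKW
KKKKKKKKK

Answer: KKKKKKKKK
KBKKKKKKK
KKKKKKKKK
KKKKKYKKK
KKKKKYKKK
KKKKKYKKK
KKKKGKKKK
KKKKKKKKW
KKKKKKKKK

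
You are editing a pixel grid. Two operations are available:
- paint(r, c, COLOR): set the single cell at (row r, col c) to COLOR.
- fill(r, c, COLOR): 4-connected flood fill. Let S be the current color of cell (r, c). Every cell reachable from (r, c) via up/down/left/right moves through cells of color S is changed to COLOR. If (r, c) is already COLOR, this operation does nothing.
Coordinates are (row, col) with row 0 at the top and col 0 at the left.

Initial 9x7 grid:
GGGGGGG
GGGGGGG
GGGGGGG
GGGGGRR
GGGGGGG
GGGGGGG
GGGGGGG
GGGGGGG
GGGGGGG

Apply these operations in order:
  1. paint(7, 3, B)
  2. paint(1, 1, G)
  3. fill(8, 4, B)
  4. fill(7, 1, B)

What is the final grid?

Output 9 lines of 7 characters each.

After op 1 paint(7,3,B):
GGGGGGG
GGGGGGG
GGGGGGG
GGGGGRR
GGGGGGG
GGGGGGG
GGGGGGG
GGGBGGG
GGGGGGG
After op 2 paint(1,1,G):
GGGGGGG
GGGGGGG
GGGGGGG
GGGGGRR
GGGGGGG
GGGGGGG
GGGGGGG
GGGBGGG
GGGGGGG
After op 3 fill(8,4,B) [60 cells changed]:
BBBBBBB
BBBBBBB
BBBBBBB
BBBBBRR
BBBBBBB
BBBBBBB
BBBBBBB
BBBBBBB
BBBBBBB
After op 4 fill(7,1,B) [0 cells changed]:
BBBBBBB
BBBBBBB
BBBBBBB
BBBBBRR
BBBBBBB
BBBBBBB
BBBBBBB
BBBBBBB
BBBBBBB

Answer: BBBBBBB
BBBBBBB
BBBBBBB
BBBBBRR
BBBBBBB
BBBBBBB
BBBBBBB
BBBBBBB
BBBBBBB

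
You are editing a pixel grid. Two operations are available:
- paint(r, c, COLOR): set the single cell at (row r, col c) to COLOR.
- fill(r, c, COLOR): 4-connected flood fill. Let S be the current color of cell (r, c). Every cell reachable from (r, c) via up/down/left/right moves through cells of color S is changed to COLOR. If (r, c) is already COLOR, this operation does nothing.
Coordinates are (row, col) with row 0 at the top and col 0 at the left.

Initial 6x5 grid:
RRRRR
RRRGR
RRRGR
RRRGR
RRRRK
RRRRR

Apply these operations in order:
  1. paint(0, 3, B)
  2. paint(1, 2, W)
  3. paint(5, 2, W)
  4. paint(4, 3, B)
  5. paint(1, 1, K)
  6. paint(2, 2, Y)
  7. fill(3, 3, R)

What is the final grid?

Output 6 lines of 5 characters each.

After op 1 paint(0,3,B):
RRRBR
RRRGR
RRRGR
RRRGR
RRRRK
RRRRR
After op 2 paint(1,2,W):
RRRBR
RRWGR
RRRGR
RRRGR
RRRRK
RRRRR
After op 3 paint(5,2,W):
RRRBR
RRWGR
RRRGR
RRRGR
RRRRK
RRWRR
After op 4 paint(4,3,B):
RRRBR
RRWGR
RRRGR
RRRGR
RRRBK
RRWRR
After op 5 paint(1,1,K):
RRRBR
RKWGR
RRRGR
RRRGR
RRRBK
RRWRR
After op 6 paint(2,2,Y):
RRRBR
RKWGR
RRYGR
RRRGR
RRRBK
RRWRR
After op 7 fill(3,3,R) [3 cells changed]:
RRRBR
RKWRR
RRYRR
RRRRR
RRRBK
RRWRR

Answer: RRRBR
RKWRR
RRYRR
RRRRR
RRRBK
RRWRR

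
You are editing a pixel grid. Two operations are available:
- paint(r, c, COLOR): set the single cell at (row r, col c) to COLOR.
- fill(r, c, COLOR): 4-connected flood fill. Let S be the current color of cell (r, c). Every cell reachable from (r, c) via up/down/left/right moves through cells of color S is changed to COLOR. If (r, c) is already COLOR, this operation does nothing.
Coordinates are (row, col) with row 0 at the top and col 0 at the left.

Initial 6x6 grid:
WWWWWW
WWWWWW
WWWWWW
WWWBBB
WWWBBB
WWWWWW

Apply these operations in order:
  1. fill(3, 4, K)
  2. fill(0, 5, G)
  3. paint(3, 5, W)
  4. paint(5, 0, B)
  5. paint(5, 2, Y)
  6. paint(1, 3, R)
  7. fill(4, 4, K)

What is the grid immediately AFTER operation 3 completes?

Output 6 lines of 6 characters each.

Answer: GGGGGG
GGGGGG
GGGGGG
GGGKKW
GGGKKK
GGGGGG

Derivation:
After op 1 fill(3,4,K) [6 cells changed]:
WWWWWW
WWWWWW
WWWWWW
WWWKKK
WWWKKK
WWWWWW
After op 2 fill(0,5,G) [30 cells changed]:
GGGGGG
GGGGGG
GGGGGG
GGGKKK
GGGKKK
GGGGGG
After op 3 paint(3,5,W):
GGGGGG
GGGGGG
GGGGGG
GGGKKW
GGGKKK
GGGGGG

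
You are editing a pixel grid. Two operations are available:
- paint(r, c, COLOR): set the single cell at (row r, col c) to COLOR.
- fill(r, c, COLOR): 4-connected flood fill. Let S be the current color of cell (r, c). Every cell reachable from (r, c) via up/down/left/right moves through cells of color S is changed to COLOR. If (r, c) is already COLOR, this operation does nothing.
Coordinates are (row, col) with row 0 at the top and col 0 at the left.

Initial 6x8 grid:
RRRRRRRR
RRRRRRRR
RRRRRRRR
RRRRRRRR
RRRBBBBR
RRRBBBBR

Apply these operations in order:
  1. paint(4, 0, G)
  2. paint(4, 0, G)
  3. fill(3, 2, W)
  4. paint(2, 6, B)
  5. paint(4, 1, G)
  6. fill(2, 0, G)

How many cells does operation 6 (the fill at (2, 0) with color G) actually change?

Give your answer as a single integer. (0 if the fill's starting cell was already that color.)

Answer: 37

Derivation:
After op 1 paint(4,0,G):
RRRRRRRR
RRRRRRRR
RRRRRRRR
RRRRRRRR
GRRBBBBR
RRRBBBBR
After op 2 paint(4,0,G):
RRRRRRRR
RRRRRRRR
RRRRRRRR
RRRRRRRR
GRRBBBBR
RRRBBBBR
After op 3 fill(3,2,W) [39 cells changed]:
WWWWWWWW
WWWWWWWW
WWWWWWWW
WWWWWWWW
GWWBBBBW
WWWBBBBW
After op 4 paint(2,6,B):
WWWWWWWW
WWWWWWWW
WWWWWWBW
WWWWWWWW
GWWBBBBW
WWWBBBBW
After op 5 paint(4,1,G):
WWWWWWWW
WWWWWWWW
WWWWWWBW
WWWWWWWW
GGWBBBBW
WWWBBBBW
After op 6 fill(2,0,G) [37 cells changed]:
GGGGGGGG
GGGGGGGG
GGGGGGBG
GGGGGGGG
GGGBBBBG
GGGBBBBG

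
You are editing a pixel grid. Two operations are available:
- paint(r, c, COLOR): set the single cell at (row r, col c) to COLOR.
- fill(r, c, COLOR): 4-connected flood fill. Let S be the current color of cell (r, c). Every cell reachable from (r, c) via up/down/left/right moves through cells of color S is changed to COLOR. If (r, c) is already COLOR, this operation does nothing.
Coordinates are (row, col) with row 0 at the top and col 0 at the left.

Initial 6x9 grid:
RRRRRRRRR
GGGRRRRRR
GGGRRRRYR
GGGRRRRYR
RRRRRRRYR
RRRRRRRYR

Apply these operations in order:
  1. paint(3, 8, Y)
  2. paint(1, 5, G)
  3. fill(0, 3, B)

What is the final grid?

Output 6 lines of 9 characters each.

Answer: BBBBBBBBB
GGGBBGBBB
GGGBBBBYB
GGGBBBBYY
BBBBBBBYR
BBBBBBBYR

Derivation:
After op 1 paint(3,8,Y):
RRRRRRRRR
GGGRRRRRR
GGGRRRRYR
GGGRRRRYY
RRRRRRRYR
RRRRRRRYR
After op 2 paint(1,5,G):
RRRRRRRRR
GGGRRGRRR
GGGRRRRYR
GGGRRRRYY
RRRRRRRYR
RRRRRRRYR
After op 3 fill(0,3,B) [37 cells changed]:
BBBBBBBBB
GGGBBGBBB
GGGBBBBYB
GGGBBBBYY
BBBBBBBYR
BBBBBBBYR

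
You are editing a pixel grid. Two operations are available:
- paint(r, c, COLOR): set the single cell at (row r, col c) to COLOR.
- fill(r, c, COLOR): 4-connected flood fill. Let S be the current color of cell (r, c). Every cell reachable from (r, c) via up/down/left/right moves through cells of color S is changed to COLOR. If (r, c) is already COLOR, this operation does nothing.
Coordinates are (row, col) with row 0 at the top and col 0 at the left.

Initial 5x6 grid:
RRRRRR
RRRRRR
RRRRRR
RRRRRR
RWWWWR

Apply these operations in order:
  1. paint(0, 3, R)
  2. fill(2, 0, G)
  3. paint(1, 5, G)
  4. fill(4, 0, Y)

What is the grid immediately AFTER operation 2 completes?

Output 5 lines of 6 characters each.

After op 1 paint(0,3,R):
RRRRRR
RRRRRR
RRRRRR
RRRRRR
RWWWWR
After op 2 fill(2,0,G) [26 cells changed]:
GGGGGG
GGGGGG
GGGGGG
GGGGGG
GWWWWG

Answer: GGGGGG
GGGGGG
GGGGGG
GGGGGG
GWWWWG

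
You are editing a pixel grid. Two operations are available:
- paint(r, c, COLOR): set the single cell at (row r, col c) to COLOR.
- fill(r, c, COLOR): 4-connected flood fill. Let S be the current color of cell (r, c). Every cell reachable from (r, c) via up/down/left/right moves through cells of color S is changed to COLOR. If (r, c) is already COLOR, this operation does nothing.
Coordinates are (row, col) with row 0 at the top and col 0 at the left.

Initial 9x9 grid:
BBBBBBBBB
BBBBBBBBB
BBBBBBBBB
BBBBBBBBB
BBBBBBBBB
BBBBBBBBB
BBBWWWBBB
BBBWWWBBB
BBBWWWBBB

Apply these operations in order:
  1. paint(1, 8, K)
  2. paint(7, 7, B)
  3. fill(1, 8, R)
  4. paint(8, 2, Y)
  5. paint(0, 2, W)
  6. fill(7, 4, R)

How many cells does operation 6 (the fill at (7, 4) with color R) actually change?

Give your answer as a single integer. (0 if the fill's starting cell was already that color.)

Answer: 9

Derivation:
After op 1 paint(1,8,K):
BBBBBBBBB
BBBBBBBBK
BBBBBBBBB
BBBBBBBBB
BBBBBBBBB
BBBBBBBBB
BBBWWWBBB
BBBWWWBBB
BBBWWWBBB
After op 2 paint(7,7,B):
BBBBBBBBB
BBBBBBBBK
BBBBBBBBB
BBBBBBBBB
BBBBBBBBB
BBBBBBBBB
BBBWWWBBB
BBBWWWBBB
BBBWWWBBB
After op 3 fill(1,8,R) [1 cells changed]:
BBBBBBBBB
BBBBBBBBR
BBBBBBBBB
BBBBBBBBB
BBBBBBBBB
BBBBBBBBB
BBBWWWBBB
BBBWWWBBB
BBBWWWBBB
After op 4 paint(8,2,Y):
BBBBBBBBB
BBBBBBBBR
BBBBBBBBB
BBBBBBBBB
BBBBBBBBB
BBBBBBBBB
BBBWWWBBB
BBBWWWBBB
BBYWWWBBB
After op 5 paint(0,2,W):
BBWBBBBBB
BBBBBBBBR
BBBBBBBBB
BBBBBBBBB
BBBBBBBBB
BBBBBBBBB
BBBWWWBBB
BBBWWWBBB
BBYWWWBBB
After op 6 fill(7,4,R) [9 cells changed]:
BBWBBBBBB
BBBBBBBBR
BBBBBBBBB
BBBBBBBBB
BBBBBBBBB
BBBBBBBBB
BBBRRRBBB
BBBRRRBBB
BBYRRRBBB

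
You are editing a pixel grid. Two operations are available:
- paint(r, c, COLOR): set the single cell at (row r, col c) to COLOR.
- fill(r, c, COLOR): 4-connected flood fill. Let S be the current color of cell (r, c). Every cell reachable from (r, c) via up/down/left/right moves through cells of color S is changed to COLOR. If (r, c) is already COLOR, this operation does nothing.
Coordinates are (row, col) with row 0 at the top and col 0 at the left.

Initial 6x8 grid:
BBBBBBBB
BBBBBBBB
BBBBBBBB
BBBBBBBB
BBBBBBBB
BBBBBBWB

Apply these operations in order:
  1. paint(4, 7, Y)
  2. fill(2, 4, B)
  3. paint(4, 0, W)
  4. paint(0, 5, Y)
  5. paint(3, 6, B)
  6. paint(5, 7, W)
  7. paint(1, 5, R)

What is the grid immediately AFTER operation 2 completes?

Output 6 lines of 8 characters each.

Answer: BBBBBBBB
BBBBBBBB
BBBBBBBB
BBBBBBBB
BBBBBBBY
BBBBBBWB

Derivation:
After op 1 paint(4,7,Y):
BBBBBBBB
BBBBBBBB
BBBBBBBB
BBBBBBBB
BBBBBBBY
BBBBBBWB
After op 2 fill(2,4,B) [0 cells changed]:
BBBBBBBB
BBBBBBBB
BBBBBBBB
BBBBBBBB
BBBBBBBY
BBBBBBWB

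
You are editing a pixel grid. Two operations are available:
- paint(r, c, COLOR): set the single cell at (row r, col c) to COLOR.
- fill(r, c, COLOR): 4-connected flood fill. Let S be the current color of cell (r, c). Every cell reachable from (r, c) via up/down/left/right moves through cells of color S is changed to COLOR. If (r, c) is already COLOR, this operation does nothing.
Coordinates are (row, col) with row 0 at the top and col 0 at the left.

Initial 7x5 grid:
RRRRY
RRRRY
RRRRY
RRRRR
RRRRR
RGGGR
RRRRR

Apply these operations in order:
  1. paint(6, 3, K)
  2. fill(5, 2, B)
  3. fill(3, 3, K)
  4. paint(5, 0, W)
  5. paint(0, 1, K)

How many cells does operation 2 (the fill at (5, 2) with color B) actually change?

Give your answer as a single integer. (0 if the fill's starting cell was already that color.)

After op 1 paint(6,3,K):
RRRRY
RRRRY
RRRRY
RRRRR
RRRRR
RGGGR
RRRKR
After op 2 fill(5,2,B) [3 cells changed]:
RRRRY
RRRRY
RRRRY
RRRRR
RRRRR
RBBBR
RRRKR

Answer: 3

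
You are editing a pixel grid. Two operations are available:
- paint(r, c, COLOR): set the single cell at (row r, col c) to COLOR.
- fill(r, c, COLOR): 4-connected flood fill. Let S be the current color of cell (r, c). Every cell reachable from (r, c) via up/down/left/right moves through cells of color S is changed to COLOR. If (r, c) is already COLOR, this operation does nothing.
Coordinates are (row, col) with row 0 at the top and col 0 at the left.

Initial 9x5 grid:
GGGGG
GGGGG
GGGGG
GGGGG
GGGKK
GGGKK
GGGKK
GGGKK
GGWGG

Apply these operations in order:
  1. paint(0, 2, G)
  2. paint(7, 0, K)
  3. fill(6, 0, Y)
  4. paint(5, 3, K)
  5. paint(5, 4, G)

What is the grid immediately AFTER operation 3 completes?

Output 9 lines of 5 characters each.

Answer: YYYYY
YYYYY
YYYYY
YYYYY
YYYKK
YYYKK
YYYKK
KYYKK
YYWGG

Derivation:
After op 1 paint(0,2,G):
GGGGG
GGGGG
GGGGG
GGGGG
GGGKK
GGGKK
GGGKK
GGGKK
GGWGG
After op 2 paint(7,0,K):
GGGGG
GGGGG
GGGGG
GGGGG
GGGKK
GGGKK
GGGKK
KGGKK
GGWGG
After op 3 fill(6,0,Y) [33 cells changed]:
YYYYY
YYYYY
YYYYY
YYYYY
YYYKK
YYYKK
YYYKK
KYYKK
YYWGG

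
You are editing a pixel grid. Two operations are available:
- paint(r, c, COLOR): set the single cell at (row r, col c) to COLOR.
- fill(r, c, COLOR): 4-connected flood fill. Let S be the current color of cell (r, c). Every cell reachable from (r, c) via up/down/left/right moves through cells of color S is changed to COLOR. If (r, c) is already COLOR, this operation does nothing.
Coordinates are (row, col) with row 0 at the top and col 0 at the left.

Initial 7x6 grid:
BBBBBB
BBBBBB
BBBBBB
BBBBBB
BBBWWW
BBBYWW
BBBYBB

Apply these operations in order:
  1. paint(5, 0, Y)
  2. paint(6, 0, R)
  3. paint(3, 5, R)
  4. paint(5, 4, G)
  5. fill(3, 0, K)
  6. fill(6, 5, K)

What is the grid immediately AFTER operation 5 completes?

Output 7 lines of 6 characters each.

Answer: KKKKKK
KKKKKK
KKKKKK
KKKKKR
KKKWWW
YKKYGW
RKKYBB

Derivation:
After op 1 paint(5,0,Y):
BBBBBB
BBBBBB
BBBBBB
BBBBBB
BBBWWW
YBBYWW
BBBYBB
After op 2 paint(6,0,R):
BBBBBB
BBBBBB
BBBBBB
BBBBBB
BBBWWW
YBBYWW
RBBYBB
After op 3 paint(3,5,R):
BBBBBB
BBBBBB
BBBBBB
BBBBBR
BBBWWW
YBBYWW
RBBYBB
After op 4 paint(5,4,G):
BBBBBB
BBBBBB
BBBBBB
BBBBBR
BBBWWW
YBBYGW
RBBYBB
After op 5 fill(3,0,K) [30 cells changed]:
KKKKKK
KKKKKK
KKKKKK
KKKKKR
KKKWWW
YKKYGW
RKKYBB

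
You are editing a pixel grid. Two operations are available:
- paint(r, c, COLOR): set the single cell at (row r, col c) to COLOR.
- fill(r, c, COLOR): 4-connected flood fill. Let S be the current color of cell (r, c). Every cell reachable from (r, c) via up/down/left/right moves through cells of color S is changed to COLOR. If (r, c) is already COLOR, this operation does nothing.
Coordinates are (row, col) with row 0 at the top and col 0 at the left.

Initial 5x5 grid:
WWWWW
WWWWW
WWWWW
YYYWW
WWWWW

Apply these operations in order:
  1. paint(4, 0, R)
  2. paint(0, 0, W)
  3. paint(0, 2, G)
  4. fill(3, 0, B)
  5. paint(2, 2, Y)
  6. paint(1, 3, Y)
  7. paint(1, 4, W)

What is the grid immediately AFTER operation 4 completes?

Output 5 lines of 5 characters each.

Answer: WWGWW
WWWWW
WWWWW
BBBWW
RWWWW

Derivation:
After op 1 paint(4,0,R):
WWWWW
WWWWW
WWWWW
YYYWW
RWWWW
After op 2 paint(0,0,W):
WWWWW
WWWWW
WWWWW
YYYWW
RWWWW
After op 3 paint(0,2,G):
WWGWW
WWWWW
WWWWW
YYYWW
RWWWW
After op 4 fill(3,0,B) [3 cells changed]:
WWGWW
WWWWW
WWWWW
BBBWW
RWWWW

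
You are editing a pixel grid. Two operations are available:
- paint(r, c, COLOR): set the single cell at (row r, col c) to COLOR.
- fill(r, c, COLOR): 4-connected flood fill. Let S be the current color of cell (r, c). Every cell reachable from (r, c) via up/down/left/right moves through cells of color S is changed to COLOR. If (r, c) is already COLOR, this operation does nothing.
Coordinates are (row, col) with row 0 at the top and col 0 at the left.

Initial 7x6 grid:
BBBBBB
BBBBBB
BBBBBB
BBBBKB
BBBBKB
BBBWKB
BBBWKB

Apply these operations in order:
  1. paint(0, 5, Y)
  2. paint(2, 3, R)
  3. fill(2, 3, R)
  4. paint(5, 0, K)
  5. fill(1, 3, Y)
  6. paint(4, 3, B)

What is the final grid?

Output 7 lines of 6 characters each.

After op 1 paint(0,5,Y):
BBBBBY
BBBBBB
BBBBBB
BBBBKB
BBBBKB
BBBWKB
BBBWKB
After op 2 paint(2,3,R):
BBBBBY
BBBBBB
BBBRBB
BBBBKB
BBBBKB
BBBWKB
BBBWKB
After op 3 fill(2,3,R) [0 cells changed]:
BBBBBY
BBBBBB
BBBRBB
BBBBKB
BBBBKB
BBBWKB
BBBWKB
After op 4 paint(5,0,K):
BBBBBY
BBBBBB
BBBRBB
BBBBKB
BBBBKB
KBBWKB
BBBWKB
After op 5 fill(1,3,Y) [33 cells changed]:
YYYYYY
YYYYYY
YYYRYY
YYYYKY
YYYYKY
KYYWKY
YYYWKY
After op 6 paint(4,3,B):
YYYYYY
YYYYYY
YYYRYY
YYYYKY
YYYBKY
KYYWKY
YYYWKY

Answer: YYYYYY
YYYYYY
YYYRYY
YYYYKY
YYYBKY
KYYWKY
YYYWKY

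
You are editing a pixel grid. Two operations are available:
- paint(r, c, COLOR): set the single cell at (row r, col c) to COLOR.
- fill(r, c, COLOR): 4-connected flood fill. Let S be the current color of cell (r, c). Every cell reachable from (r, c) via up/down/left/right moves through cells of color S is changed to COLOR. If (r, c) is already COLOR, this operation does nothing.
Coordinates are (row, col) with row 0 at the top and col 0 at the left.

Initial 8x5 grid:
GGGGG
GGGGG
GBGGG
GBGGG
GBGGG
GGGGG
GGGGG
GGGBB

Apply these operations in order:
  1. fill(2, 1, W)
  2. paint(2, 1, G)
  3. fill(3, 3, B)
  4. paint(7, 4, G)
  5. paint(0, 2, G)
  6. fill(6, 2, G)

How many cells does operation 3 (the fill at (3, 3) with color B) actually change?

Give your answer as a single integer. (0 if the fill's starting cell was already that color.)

Answer: 36

Derivation:
After op 1 fill(2,1,W) [3 cells changed]:
GGGGG
GGGGG
GWGGG
GWGGG
GWGGG
GGGGG
GGGGG
GGGBB
After op 2 paint(2,1,G):
GGGGG
GGGGG
GGGGG
GWGGG
GWGGG
GGGGG
GGGGG
GGGBB
After op 3 fill(3,3,B) [36 cells changed]:
BBBBB
BBBBB
BBBBB
BWBBB
BWBBB
BBBBB
BBBBB
BBBBB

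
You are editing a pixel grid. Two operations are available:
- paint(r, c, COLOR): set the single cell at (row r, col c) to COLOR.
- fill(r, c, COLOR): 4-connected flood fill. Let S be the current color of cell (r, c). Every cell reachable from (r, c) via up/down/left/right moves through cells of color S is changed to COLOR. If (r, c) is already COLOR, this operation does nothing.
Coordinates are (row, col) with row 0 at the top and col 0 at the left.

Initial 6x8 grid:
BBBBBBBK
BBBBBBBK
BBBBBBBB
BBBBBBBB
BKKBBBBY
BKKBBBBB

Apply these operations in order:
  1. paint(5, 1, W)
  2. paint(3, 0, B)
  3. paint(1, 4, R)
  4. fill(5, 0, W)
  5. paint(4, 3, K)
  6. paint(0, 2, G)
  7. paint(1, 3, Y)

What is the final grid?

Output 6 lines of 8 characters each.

Answer: WWGWWWWK
WWWYRWWK
WWWWWWWW
WWWWWWWW
WKKKWWWY
WWKWWWWW

Derivation:
After op 1 paint(5,1,W):
BBBBBBBK
BBBBBBBK
BBBBBBBB
BBBBBBBB
BKKBBBBY
BWKBBBBB
After op 2 paint(3,0,B):
BBBBBBBK
BBBBBBBK
BBBBBBBB
BBBBBBBB
BKKBBBBY
BWKBBBBB
After op 3 paint(1,4,R):
BBBBBBBK
BBBBRBBK
BBBBBBBB
BBBBBBBB
BKKBBBBY
BWKBBBBB
After op 4 fill(5,0,W) [40 cells changed]:
WWWWWWWK
WWWWRWWK
WWWWWWWW
WWWWWWWW
WKKWWWWY
WWKWWWWW
After op 5 paint(4,3,K):
WWWWWWWK
WWWWRWWK
WWWWWWWW
WWWWWWWW
WKKKWWWY
WWKWWWWW
After op 6 paint(0,2,G):
WWGWWWWK
WWWWRWWK
WWWWWWWW
WWWWWWWW
WKKKWWWY
WWKWWWWW
After op 7 paint(1,3,Y):
WWGWWWWK
WWWYRWWK
WWWWWWWW
WWWWWWWW
WKKKWWWY
WWKWWWWW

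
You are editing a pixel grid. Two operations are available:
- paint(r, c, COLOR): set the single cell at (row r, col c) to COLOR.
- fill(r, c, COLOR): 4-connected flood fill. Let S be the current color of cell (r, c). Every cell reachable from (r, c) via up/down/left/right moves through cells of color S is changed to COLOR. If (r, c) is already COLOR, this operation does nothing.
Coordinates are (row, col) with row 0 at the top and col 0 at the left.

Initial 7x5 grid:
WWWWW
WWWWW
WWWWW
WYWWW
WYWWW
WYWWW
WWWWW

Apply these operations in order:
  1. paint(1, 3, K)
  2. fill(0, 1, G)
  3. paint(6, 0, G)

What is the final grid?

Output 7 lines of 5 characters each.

Answer: GGGGG
GGGKG
GGGGG
GYGGG
GYGGG
GYGGG
GGGGG

Derivation:
After op 1 paint(1,3,K):
WWWWW
WWWKW
WWWWW
WYWWW
WYWWW
WYWWW
WWWWW
After op 2 fill(0,1,G) [31 cells changed]:
GGGGG
GGGKG
GGGGG
GYGGG
GYGGG
GYGGG
GGGGG
After op 3 paint(6,0,G):
GGGGG
GGGKG
GGGGG
GYGGG
GYGGG
GYGGG
GGGGG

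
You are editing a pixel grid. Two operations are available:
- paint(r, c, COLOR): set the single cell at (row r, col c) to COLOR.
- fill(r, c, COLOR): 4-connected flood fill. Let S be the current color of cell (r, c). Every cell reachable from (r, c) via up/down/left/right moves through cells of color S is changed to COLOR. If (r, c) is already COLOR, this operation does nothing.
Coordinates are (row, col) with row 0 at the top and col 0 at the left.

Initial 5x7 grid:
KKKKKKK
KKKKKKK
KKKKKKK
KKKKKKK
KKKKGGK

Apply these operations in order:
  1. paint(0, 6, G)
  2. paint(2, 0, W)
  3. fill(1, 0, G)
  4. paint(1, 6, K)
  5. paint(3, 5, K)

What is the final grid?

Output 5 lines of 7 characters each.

Answer: GGGGGGG
GGGGGGK
WGGGGGG
GGGGGKG
GGGGGGG

Derivation:
After op 1 paint(0,6,G):
KKKKKKG
KKKKKKK
KKKKKKK
KKKKKKK
KKKKGGK
After op 2 paint(2,0,W):
KKKKKKG
KKKKKKK
WKKKKKK
KKKKKKK
KKKKGGK
After op 3 fill(1,0,G) [31 cells changed]:
GGGGGGG
GGGGGGG
WGGGGGG
GGGGGGG
GGGGGGG
After op 4 paint(1,6,K):
GGGGGGG
GGGGGGK
WGGGGGG
GGGGGGG
GGGGGGG
After op 5 paint(3,5,K):
GGGGGGG
GGGGGGK
WGGGGGG
GGGGGKG
GGGGGGG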